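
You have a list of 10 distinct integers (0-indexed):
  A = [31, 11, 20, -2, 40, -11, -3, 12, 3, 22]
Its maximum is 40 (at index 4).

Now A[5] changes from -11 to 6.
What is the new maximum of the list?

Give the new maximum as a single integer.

Old max = 40 (at index 4)
Change: A[5] -11 -> 6
Changed element was NOT the old max.
  New max = max(old_max, new_val) = max(40, 6) = 40

Answer: 40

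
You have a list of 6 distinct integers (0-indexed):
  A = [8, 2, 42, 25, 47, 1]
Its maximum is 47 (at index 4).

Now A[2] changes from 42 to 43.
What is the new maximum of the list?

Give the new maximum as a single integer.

Old max = 47 (at index 4)
Change: A[2] 42 -> 43
Changed element was NOT the old max.
  New max = max(old_max, new_val) = max(47, 43) = 47

Answer: 47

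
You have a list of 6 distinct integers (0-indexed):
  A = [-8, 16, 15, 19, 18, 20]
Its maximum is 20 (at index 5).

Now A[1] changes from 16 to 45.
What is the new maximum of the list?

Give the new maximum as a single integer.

Old max = 20 (at index 5)
Change: A[1] 16 -> 45
Changed element was NOT the old max.
  New max = max(old_max, new_val) = max(20, 45) = 45

Answer: 45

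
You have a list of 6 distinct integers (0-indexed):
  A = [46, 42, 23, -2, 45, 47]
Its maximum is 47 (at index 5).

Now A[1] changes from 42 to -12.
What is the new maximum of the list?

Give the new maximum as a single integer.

Answer: 47

Derivation:
Old max = 47 (at index 5)
Change: A[1] 42 -> -12
Changed element was NOT the old max.
  New max = max(old_max, new_val) = max(47, -12) = 47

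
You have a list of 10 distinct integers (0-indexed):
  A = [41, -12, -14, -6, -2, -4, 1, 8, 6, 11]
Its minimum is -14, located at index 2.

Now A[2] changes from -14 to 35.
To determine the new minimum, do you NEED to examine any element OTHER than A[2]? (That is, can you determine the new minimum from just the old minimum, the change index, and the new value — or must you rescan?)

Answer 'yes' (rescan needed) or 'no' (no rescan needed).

Answer: yes

Derivation:
Old min = -14 at index 2
Change at index 2: -14 -> 35
Index 2 WAS the min and new value 35 > old min -14. Must rescan other elements to find the new min.
Needs rescan: yes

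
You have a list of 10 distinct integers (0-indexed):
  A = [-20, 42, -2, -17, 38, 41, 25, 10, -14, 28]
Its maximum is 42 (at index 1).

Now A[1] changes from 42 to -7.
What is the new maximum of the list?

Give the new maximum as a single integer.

Answer: 41

Derivation:
Old max = 42 (at index 1)
Change: A[1] 42 -> -7
Changed element WAS the max -> may need rescan.
  Max of remaining elements: 41
  New max = max(-7, 41) = 41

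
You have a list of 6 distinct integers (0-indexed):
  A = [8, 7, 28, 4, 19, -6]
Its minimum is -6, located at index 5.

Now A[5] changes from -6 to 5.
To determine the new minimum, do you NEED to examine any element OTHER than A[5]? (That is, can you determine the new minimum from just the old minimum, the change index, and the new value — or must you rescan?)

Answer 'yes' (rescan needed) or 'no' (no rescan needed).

Old min = -6 at index 5
Change at index 5: -6 -> 5
Index 5 WAS the min and new value 5 > old min -6. Must rescan other elements to find the new min.
Needs rescan: yes

Answer: yes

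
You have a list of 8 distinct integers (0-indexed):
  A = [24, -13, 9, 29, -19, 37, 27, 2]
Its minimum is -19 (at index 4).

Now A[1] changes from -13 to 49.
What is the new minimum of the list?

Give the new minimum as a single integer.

Old min = -19 (at index 4)
Change: A[1] -13 -> 49
Changed element was NOT the old min.
  New min = min(old_min, new_val) = min(-19, 49) = -19

Answer: -19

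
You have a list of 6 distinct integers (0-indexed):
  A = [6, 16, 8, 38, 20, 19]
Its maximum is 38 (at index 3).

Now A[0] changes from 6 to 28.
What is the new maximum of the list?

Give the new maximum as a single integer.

Answer: 38

Derivation:
Old max = 38 (at index 3)
Change: A[0] 6 -> 28
Changed element was NOT the old max.
  New max = max(old_max, new_val) = max(38, 28) = 38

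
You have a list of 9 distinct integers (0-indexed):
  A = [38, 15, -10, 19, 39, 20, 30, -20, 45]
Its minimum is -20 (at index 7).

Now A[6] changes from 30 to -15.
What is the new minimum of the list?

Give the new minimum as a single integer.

Old min = -20 (at index 7)
Change: A[6] 30 -> -15
Changed element was NOT the old min.
  New min = min(old_min, new_val) = min(-20, -15) = -20

Answer: -20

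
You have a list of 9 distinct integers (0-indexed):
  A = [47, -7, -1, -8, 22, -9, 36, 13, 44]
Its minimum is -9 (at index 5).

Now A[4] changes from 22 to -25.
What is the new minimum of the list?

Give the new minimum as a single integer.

Old min = -9 (at index 5)
Change: A[4] 22 -> -25
Changed element was NOT the old min.
  New min = min(old_min, new_val) = min(-9, -25) = -25

Answer: -25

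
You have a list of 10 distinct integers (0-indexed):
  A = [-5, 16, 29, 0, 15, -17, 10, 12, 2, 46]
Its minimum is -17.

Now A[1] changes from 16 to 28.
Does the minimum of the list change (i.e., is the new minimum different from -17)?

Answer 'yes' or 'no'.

Old min = -17
Change: A[1] 16 -> 28
Changed element was NOT the min; min changes only if 28 < -17.
New min = -17; changed? no

Answer: no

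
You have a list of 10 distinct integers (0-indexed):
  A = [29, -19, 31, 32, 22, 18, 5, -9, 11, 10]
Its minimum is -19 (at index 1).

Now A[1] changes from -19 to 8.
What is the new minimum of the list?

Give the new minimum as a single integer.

Old min = -19 (at index 1)
Change: A[1] -19 -> 8
Changed element WAS the min. Need to check: is 8 still <= all others?
  Min of remaining elements: -9
  New min = min(8, -9) = -9

Answer: -9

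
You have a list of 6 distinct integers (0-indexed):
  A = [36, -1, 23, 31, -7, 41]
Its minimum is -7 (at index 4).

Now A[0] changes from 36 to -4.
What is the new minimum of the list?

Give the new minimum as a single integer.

Old min = -7 (at index 4)
Change: A[0] 36 -> -4
Changed element was NOT the old min.
  New min = min(old_min, new_val) = min(-7, -4) = -7

Answer: -7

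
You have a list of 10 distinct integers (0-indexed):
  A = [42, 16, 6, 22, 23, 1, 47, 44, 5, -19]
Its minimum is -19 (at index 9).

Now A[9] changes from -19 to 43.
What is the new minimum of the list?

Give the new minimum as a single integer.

Old min = -19 (at index 9)
Change: A[9] -19 -> 43
Changed element WAS the min. Need to check: is 43 still <= all others?
  Min of remaining elements: 1
  New min = min(43, 1) = 1

Answer: 1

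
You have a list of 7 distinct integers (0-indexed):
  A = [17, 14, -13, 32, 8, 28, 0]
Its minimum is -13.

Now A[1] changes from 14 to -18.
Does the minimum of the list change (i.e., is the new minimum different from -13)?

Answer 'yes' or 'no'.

Old min = -13
Change: A[1] 14 -> -18
Changed element was NOT the min; min changes only if -18 < -13.
New min = -18; changed? yes

Answer: yes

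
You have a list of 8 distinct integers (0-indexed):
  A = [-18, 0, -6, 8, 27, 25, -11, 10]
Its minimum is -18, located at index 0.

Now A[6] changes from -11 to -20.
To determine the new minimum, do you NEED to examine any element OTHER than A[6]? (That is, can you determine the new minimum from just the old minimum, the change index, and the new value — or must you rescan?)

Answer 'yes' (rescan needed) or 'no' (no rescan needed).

Answer: no

Derivation:
Old min = -18 at index 0
Change at index 6: -11 -> -20
Index 6 was NOT the min. New min = min(-18, -20). No rescan of other elements needed.
Needs rescan: no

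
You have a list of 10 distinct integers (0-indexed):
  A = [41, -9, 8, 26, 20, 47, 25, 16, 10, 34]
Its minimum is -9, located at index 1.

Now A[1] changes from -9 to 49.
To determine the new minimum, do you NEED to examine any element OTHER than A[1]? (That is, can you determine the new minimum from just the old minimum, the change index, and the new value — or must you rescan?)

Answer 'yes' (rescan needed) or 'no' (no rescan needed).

Answer: yes

Derivation:
Old min = -9 at index 1
Change at index 1: -9 -> 49
Index 1 WAS the min and new value 49 > old min -9. Must rescan other elements to find the new min.
Needs rescan: yes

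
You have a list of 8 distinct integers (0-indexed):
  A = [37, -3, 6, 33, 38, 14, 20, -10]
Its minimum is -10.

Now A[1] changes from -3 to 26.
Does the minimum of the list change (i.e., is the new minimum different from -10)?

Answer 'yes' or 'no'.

Old min = -10
Change: A[1] -3 -> 26
Changed element was NOT the min; min changes only if 26 < -10.
New min = -10; changed? no

Answer: no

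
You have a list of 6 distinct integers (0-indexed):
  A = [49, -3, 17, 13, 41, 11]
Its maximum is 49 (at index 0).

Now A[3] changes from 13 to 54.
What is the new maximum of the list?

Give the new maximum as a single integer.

Answer: 54

Derivation:
Old max = 49 (at index 0)
Change: A[3] 13 -> 54
Changed element was NOT the old max.
  New max = max(old_max, new_val) = max(49, 54) = 54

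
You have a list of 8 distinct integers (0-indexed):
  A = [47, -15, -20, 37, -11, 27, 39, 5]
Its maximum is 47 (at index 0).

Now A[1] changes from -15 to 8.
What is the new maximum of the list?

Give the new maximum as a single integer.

Old max = 47 (at index 0)
Change: A[1] -15 -> 8
Changed element was NOT the old max.
  New max = max(old_max, new_val) = max(47, 8) = 47

Answer: 47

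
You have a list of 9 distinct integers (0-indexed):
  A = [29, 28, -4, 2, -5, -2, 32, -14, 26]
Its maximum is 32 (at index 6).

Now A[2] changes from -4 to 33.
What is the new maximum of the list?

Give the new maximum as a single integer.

Old max = 32 (at index 6)
Change: A[2] -4 -> 33
Changed element was NOT the old max.
  New max = max(old_max, new_val) = max(32, 33) = 33

Answer: 33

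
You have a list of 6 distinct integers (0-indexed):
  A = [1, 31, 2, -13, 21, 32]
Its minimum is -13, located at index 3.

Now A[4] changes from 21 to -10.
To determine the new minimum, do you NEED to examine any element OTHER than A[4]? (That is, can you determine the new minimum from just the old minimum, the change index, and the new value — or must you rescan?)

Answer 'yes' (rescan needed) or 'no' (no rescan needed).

Old min = -13 at index 3
Change at index 4: 21 -> -10
Index 4 was NOT the min. New min = min(-13, -10). No rescan of other elements needed.
Needs rescan: no

Answer: no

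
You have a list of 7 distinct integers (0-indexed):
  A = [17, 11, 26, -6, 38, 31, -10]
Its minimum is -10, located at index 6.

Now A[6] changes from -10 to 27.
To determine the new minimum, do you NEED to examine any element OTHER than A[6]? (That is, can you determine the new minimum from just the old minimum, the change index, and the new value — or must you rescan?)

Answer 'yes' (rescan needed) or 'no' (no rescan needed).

Old min = -10 at index 6
Change at index 6: -10 -> 27
Index 6 WAS the min and new value 27 > old min -10. Must rescan other elements to find the new min.
Needs rescan: yes

Answer: yes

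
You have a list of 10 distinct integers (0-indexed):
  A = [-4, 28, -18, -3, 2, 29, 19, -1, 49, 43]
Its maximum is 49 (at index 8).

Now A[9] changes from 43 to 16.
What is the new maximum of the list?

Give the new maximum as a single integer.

Old max = 49 (at index 8)
Change: A[9] 43 -> 16
Changed element was NOT the old max.
  New max = max(old_max, new_val) = max(49, 16) = 49

Answer: 49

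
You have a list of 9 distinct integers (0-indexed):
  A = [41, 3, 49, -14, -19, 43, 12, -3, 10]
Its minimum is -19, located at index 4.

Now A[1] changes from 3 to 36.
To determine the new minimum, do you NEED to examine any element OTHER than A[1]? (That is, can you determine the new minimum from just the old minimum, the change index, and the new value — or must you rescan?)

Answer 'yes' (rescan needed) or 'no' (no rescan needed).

Old min = -19 at index 4
Change at index 1: 3 -> 36
Index 1 was NOT the min. New min = min(-19, 36). No rescan of other elements needed.
Needs rescan: no

Answer: no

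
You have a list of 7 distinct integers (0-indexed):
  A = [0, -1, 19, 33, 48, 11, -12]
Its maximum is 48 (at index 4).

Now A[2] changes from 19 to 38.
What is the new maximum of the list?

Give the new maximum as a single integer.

Answer: 48

Derivation:
Old max = 48 (at index 4)
Change: A[2] 19 -> 38
Changed element was NOT the old max.
  New max = max(old_max, new_val) = max(48, 38) = 48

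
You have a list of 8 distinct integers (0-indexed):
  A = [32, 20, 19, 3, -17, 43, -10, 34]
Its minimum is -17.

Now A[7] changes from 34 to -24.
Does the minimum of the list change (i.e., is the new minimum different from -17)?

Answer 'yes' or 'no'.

Answer: yes

Derivation:
Old min = -17
Change: A[7] 34 -> -24
Changed element was NOT the min; min changes only if -24 < -17.
New min = -24; changed? yes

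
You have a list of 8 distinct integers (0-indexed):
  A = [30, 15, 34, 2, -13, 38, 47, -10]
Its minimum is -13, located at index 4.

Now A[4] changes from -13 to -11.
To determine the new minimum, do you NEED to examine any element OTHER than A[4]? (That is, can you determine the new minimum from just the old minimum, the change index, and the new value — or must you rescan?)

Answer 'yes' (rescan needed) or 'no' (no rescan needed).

Old min = -13 at index 4
Change at index 4: -13 -> -11
Index 4 WAS the min and new value -11 > old min -13. Must rescan other elements to find the new min.
Needs rescan: yes

Answer: yes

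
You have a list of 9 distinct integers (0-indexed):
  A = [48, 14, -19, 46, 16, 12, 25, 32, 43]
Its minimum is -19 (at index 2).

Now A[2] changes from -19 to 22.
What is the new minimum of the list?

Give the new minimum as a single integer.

Old min = -19 (at index 2)
Change: A[2] -19 -> 22
Changed element WAS the min. Need to check: is 22 still <= all others?
  Min of remaining elements: 12
  New min = min(22, 12) = 12

Answer: 12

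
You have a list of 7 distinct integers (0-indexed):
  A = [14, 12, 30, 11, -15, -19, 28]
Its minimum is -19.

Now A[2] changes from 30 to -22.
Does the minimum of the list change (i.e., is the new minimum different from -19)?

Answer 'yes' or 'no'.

Old min = -19
Change: A[2] 30 -> -22
Changed element was NOT the min; min changes only if -22 < -19.
New min = -22; changed? yes

Answer: yes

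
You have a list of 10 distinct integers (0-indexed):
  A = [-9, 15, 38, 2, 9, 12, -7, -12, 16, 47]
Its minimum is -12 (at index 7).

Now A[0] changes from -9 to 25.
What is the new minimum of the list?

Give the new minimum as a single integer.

Old min = -12 (at index 7)
Change: A[0] -9 -> 25
Changed element was NOT the old min.
  New min = min(old_min, new_val) = min(-12, 25) = -12

Answer: -12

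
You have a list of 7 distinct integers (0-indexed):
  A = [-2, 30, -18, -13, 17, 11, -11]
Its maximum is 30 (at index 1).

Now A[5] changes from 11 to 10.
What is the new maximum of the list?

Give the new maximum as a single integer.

Answer: 30

Derivation:
Old max = 30 (at index 1)
Change: A[5] 11 -> 10
Changed element was NOT the old max.
  New max = max(old_max, new_val) = max(30, 10) = 30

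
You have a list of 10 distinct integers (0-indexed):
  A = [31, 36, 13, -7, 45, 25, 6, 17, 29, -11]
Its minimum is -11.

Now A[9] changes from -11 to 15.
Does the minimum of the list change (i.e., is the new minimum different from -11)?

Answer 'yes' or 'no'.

Answer: yes

Derivation:
Old min = -11
Change: A[9] -11 -> 15
Changed element was the min; new min must be rechecked.
New min = -7; changed? yes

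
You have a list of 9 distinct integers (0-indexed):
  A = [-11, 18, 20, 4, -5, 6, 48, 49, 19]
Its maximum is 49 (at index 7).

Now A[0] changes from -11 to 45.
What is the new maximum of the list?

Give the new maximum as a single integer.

Old max = 49 (at index 7)
Change: A[0] -11 -> 45
Changed element was NOT the old max.
  New max = max(old_max, new_val) = max(49, 45) = 49

Answer: 49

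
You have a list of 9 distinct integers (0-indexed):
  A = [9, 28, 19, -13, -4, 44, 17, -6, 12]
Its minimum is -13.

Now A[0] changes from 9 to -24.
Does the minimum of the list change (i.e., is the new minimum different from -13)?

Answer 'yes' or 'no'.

Old min = -13
Change: A[0] 9 -> -24
Changed element was NOT the min; min changes only if -24 < -13.
New min = -24; changed? yes

Answer: yes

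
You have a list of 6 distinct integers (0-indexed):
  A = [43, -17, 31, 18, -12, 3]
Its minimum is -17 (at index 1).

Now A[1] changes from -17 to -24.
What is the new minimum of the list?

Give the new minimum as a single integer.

Old min = -17 (at index 1)
Change: A[1] -17 -> -24
Changed element WAS the min. Need to check: is -24 still <= all others?
  Min of remaining elements: -12
  New min = min(-24, -12) = -24

Answer: -24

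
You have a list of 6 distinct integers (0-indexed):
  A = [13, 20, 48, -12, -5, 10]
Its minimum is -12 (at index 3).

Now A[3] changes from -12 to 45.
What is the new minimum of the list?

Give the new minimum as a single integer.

Old min = -12 (at index 3)
Change: A[3] -12 -> 45
Changed element WAS the min. Need to check: is 45 still <= all others?
  Min of remaining elements: -5
  New min = min(45, -5) = -5

Answer: -5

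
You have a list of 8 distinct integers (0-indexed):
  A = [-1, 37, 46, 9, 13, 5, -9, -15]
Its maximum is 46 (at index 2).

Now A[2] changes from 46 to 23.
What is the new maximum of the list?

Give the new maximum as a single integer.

Old max = 46 (at index 2)
Change: A[2] 46 -> 23
Changed element WAS the max -> may need rescan.
  Max of remaining elements: 37
  New max = max(23, 37) = 37

Answer: 37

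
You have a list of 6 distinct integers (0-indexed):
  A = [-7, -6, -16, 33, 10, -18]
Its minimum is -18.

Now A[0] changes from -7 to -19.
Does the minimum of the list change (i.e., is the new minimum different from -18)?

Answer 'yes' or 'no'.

Old min = -18
Change: A[0] -7 -> -19
Changed element was NOT the min; min changes only if -19 < -18.
New min = -19; changed? yes

Answer: yes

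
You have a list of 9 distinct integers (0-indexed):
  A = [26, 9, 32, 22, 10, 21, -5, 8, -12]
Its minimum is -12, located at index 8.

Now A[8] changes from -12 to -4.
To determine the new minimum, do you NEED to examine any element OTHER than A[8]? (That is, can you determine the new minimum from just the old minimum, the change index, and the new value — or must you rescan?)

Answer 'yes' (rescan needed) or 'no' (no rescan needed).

Answer: yes

Derivation:
Old min = -12 at index 8
Change at index 8: -12 -> -4
Index 8 WAS the min and new value -4 > old min -12. Must rescan other elements to find the new min.
Needs rescan: yes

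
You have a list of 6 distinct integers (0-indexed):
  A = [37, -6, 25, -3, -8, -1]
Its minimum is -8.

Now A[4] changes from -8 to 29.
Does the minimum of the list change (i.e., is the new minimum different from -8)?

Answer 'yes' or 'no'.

Answer: yes

Derivation:
Old min = -8
Change: A[4] -8 -> 29
Changed element was the min; new min must be rechecked.
New min = -6; changed? yes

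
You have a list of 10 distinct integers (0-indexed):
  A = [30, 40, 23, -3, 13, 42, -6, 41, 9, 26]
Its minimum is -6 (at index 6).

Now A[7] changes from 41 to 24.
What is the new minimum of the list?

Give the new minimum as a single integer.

Answer: -6

Derivation:
Old min = -6 (at index 6)
Change: A[7] 41 -> 24
Changed element was NOT the old min.
  New min = min(old_min, new_val) = min(-6, 24) = -6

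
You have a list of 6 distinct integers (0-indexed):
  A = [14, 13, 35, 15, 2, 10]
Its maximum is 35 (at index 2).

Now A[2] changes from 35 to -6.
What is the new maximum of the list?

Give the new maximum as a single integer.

Old max = 35 (at index 2)
Change: A[2] 35 -> -6
Changed element WAS the max -> may need rescan.
  Max of remaining elements: 15
  New max = max(-6, 15) = 15

Answer: 15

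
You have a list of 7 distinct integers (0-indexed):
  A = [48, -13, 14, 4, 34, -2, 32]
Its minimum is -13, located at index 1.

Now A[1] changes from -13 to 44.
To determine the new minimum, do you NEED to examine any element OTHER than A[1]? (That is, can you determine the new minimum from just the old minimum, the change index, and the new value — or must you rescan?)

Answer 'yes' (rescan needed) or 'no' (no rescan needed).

Old min = -13 at index 1
Change at index 1: -13 -> 44
Index 1 WAS the min and new value 44 > old min -13. Must rescan other elements to find the new min.
Needs rescan: yes

Answer: yes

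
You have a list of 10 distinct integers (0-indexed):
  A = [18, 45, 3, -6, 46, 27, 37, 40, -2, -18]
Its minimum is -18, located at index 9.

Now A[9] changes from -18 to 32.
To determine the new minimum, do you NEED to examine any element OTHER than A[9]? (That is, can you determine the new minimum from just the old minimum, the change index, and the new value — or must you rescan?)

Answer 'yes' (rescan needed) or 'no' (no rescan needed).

Answer: yes

Derivation:
Old min = -18 at index 9
Change at index 9: -18 -> 32
Index 9 WAS the min and new value 32 > old min -18. Must rescan other elements to find the new min.
Needs rescan: yes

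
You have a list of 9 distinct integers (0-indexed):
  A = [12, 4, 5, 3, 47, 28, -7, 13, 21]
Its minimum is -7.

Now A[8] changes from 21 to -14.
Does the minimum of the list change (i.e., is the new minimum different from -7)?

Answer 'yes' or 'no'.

Old min = -7
Change: A[8] 21 -> -14
Changed element was NOT the min; min changes only if -14 < -7.
New min = -14; changed? yes

Answer: yes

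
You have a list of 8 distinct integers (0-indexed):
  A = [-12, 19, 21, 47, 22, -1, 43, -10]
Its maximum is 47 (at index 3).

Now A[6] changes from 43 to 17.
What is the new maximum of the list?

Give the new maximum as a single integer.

Answer: 47

Derivation:
Old max = 47 (at index 3)
Change: A[6] 43 -> 17
Changed element was NOT the old max.
  New max = max(old_max, new_val) = max(47, 17) = 47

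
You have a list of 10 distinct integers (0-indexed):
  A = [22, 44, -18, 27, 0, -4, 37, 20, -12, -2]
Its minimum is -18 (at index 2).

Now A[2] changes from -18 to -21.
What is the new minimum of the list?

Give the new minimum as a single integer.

Answer: -21

Derivation:
Old min = -18 (at index 2)
Change: A[2] -18 -> -21
Changed element WAS the min. Need to check: is -21 still <= all others?
  Min of remaining elements: -12
  New min = min(-21, -12) = -21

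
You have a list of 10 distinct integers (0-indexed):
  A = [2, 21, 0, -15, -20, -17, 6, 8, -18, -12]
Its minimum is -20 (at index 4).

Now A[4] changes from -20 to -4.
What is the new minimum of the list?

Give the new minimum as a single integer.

Old min = -20 (at index 4)
Change: A[4] -20 -> -4
Changed element WAS the min. Need to check: is -4 still <= all others?
  Min of remaining elements: -18
  New min = min(-4, -18) = -18

Answer: -18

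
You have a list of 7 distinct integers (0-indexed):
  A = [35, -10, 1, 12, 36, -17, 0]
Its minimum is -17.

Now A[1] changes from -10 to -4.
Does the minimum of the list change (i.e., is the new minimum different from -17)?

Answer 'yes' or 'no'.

Old min = -17
Change: A[1] -10 -> -4
Changed element was NOT the min; min changes only if -4 < -17.
New min = -17; changed? no

Answer: no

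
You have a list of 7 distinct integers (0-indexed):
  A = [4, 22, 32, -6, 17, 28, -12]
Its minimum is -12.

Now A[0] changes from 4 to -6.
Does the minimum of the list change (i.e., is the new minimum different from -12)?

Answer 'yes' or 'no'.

Old min = -12
Change: A[0] 4 -> -6
Changed element was NOT the min; min changes only if -6 < -12.
New min = -12; changed? no

Answer: no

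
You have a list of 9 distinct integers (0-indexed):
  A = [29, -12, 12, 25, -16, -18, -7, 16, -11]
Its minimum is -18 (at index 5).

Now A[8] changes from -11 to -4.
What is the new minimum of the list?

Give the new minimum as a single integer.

Answer: -18

Derivation:
Old min = -18 (at index 5)
Change: A[8] -11 -> -4
Changed element was NOT the old min.
  New min = min(old_min, new_val) = min(-18, -4) = -18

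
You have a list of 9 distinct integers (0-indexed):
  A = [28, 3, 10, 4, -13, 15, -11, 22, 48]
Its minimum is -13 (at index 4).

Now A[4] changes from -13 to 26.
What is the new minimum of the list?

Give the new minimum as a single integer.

Answer: -11

Derivation:
Old min = -13 (at index 4)
Change: A[4] -13 -> 26
Changed element WAS the min. Need to check: is 26 still <= all others?
  Min of remaining elements: -11
  New min = min(26, -11) = -11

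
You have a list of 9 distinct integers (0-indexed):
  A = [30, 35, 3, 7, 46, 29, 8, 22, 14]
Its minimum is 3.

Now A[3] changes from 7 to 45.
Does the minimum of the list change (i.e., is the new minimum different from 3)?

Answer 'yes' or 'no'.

Old min = 3
Change: A[3] 7 -> 45
Changed element was NOT the min; min changes only if 45 < 3.
New min = 3; changed? no

Answer: no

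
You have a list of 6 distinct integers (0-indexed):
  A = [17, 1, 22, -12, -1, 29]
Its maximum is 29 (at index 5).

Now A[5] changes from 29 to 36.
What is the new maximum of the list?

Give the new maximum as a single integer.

Old max = 29 (at index 5)
Change: A[5] 29 -> 36
Changed element WAS the max -> may need rescan.
  Max of remaining elements: 22
  New max = max(36, 22) = 36

Answer: 36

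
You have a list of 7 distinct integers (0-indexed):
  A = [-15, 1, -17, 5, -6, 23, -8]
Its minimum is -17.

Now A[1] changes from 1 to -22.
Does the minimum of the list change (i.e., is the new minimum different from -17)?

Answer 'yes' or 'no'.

Answer: yes

Derivation:
Old min = -17
Change: A[1] 1 -> -22
Changed element was NOT the min; min changes only if -22 < -17.
New min = -22; changed? yes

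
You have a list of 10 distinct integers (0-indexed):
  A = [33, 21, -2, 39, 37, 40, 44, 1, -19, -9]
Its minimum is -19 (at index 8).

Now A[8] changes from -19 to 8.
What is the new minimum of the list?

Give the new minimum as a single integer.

Answer: -9

Derivation:
Old min = -19 (at index 8)
Change: A[8] -19 -> 8
Changed element WAS the min. Need to check: is 8 still <= all others?
  Min of remaining elements: -9
  New min = min(8, -9) = -9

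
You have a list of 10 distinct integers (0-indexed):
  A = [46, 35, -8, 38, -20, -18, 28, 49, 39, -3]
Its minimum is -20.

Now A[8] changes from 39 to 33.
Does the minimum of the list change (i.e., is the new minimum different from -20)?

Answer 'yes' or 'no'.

Old min = -20
Change: A[8] 39 -> 33
Changed element was NOT the min; min changes only if 33 < -20.
New min = -20; changed? no

Answer: no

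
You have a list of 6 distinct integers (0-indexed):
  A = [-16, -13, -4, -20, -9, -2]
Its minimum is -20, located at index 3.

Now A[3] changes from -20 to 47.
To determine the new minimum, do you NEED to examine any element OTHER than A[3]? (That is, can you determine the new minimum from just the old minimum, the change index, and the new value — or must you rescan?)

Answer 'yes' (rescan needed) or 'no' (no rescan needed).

Answer: yes

Derivation:
Old min = -20 at index 3
Change at index 3: -20 -> 47
Index 3 WAS the min and new value 47 > old min -20. Must rescan other elements to find the new min.
Needs rescan: yes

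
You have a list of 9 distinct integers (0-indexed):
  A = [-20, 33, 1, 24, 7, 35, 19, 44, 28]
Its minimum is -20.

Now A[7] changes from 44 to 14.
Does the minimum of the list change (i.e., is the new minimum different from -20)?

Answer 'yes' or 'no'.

Old min = -20
Change: A[7] 44 -> 14
Changed element was NOT the min; min changes only if 14 < -20.
New min = -20; changed? no

Answer: no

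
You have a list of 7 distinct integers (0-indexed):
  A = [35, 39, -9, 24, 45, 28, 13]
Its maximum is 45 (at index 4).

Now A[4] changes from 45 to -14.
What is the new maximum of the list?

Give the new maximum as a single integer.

Answer: 39

Derivation:
Old max = 45 (at index 4)
Change: A[4] 45 -> -14
Changed element WAS the max -> may need rescan.
  Max of remaining elements: 39
  New max = max(-14, 39) = 39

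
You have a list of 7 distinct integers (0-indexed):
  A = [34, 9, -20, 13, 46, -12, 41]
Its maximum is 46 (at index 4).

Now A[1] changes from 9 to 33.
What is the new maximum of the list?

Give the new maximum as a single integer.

Answer: 46

Derivation:
Old max = 46 (at index 4)
Change: A[1] 9 -> 33
Changed element was NOT the old max.
  New max = max(old_max, new_val) = max(46, 33) = 46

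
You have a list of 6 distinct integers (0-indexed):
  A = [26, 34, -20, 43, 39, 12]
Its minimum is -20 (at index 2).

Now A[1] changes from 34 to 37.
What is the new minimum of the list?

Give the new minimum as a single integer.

Old min = -20 (at index 2)
Change: A[1] 34 -> 37
Changed element was NOT the old min.
  New min = min(old_min, new_val) = min(-20, 37) = -20

Answer: -20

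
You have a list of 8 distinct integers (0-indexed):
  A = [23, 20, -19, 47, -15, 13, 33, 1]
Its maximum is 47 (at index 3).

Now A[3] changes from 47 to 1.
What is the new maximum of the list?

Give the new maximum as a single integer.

Answer: 33

Derivation:
Old max = 47 (at index 3)
Change: A[3] 47 -> 1
Changed element WAS the max -> may need rescan.
  Max of remaining elements: 33
  New max = max(1, 33) = 33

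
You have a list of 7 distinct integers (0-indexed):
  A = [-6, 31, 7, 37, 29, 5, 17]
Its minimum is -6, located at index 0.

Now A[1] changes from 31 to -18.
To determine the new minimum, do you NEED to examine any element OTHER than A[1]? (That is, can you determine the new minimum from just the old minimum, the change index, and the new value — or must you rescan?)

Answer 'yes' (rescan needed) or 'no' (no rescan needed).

Answer: no

Derivation:
Old min = -6 at index 0
Change at index 1: 31 -> -18
Index 1 was NOT the min. New min = min(-6, -18). No rescan of other elements needed.
Needs rescan: no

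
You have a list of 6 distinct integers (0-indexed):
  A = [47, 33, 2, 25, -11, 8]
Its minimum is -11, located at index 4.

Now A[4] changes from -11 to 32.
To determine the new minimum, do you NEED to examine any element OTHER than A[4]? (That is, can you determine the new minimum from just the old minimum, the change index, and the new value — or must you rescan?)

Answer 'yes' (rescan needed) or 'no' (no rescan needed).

Old min = -11 at index 4
Change at index 4: -11 -> 32
Index 4 WAS the min and new value 32 > old min -11. Must rescan other elements to find the new min.
Needs rescan: yes

Answer: yes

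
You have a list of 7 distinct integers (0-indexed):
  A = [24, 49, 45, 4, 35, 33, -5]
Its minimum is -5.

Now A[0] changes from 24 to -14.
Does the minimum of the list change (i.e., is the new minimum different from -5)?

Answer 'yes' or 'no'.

Answer: yes

Derivation:
Old min = -5
Change: A[0] 24 -> -14
Changed element was NOT the min; min changes only if -14 < -5.
New min = -14; changed? yes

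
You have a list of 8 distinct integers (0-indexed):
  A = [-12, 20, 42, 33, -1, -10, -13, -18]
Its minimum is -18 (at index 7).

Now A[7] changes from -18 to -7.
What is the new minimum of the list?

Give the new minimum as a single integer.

Answer: -13

Derivation:
Old min = -18 (at index 7)
Change: A[7] -18 -> -7
Changed element WAS the min. Need to check: is -7 still <= all others?
  Min of remaining elements: -13
  New min = min(-7, -13) = -13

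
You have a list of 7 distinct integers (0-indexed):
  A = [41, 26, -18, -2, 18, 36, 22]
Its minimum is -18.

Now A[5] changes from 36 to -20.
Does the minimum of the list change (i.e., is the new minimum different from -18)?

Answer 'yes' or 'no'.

Old min = -18
Change: A[5] 36 -> -20
Changed element was NOT the min; min changes only if -20 < -18.
New min = -20; changed? yes

Answer: yes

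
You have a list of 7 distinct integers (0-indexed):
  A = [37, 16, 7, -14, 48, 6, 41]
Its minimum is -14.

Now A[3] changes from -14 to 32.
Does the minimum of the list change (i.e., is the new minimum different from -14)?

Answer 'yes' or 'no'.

Old min = -14
Change: A[3] -14 -> 32
Changed element was the min; new min must be rechecked.
New min = 6; changed? yes

Answer: yes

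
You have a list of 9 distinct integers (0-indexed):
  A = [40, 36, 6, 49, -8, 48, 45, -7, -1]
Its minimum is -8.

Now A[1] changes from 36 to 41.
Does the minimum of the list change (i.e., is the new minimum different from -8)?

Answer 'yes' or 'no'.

Old min = -8
Change: A[1] 36 -> 41
Changed element was NOT the min; min changes only if 41 < -8.
New min = -8; changed? no

Answer: no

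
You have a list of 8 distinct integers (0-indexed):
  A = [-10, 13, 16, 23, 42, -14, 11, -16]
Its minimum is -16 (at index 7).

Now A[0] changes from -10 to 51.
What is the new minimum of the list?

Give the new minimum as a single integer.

Answer: -16

Derivation:
Old min = -16 (at index 7)
Change: A[0] -10 -> 51
Changed element was NOT the old min.
  New min = min(old_min, new_val) = min(-16, 51) = -16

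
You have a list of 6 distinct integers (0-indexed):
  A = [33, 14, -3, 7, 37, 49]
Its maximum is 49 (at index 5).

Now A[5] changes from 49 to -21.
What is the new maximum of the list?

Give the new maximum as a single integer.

Old max = 49 (at index 5)
Change: A[5] 49 -> -21
Changed element WAS the max -> may need rescan.
  Max of remaining elements: 37
  New max = max(-21, 37) = 37

Answer: 37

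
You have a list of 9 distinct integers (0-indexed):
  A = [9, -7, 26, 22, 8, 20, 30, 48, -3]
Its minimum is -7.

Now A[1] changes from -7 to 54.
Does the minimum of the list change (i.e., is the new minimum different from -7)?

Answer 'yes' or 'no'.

Answer: yes

Derivation:
Old min = -7
Change: A[1] -7 -> 54
Changed element was the min; new min must be rechecked.
New min = -3; changed? yes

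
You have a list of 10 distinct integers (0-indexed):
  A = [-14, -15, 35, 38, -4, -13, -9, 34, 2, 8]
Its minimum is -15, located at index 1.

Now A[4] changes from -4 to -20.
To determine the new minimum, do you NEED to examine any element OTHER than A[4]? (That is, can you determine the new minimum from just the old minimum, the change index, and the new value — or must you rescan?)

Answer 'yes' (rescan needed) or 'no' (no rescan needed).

Old min = -15 at index 1
Change at index 4: -4 -> -20
Index 4 was NOT the min. New min = min(-15, -20). No rescan of other elements needed.
Needs rescan: no

Answer: no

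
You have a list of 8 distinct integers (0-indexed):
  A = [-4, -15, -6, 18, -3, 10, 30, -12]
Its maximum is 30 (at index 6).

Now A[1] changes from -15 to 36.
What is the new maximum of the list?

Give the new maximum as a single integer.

Old max = 30 (at index 6)
Change: A[1] -15 -> 36
Changed element was NOT the old max.
  New max = max(old_max, new_val) = max(30, 36) = 36

Answer: 36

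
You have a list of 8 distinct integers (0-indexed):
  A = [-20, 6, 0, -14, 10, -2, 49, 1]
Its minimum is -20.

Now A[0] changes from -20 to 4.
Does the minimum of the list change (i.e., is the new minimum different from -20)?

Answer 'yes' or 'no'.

Answer: yes

Derivation:
Old min = -20
Change: A[0] -20 -> 4
Changed element was the min; new min must be rechecked.
New min = -14; changed? yes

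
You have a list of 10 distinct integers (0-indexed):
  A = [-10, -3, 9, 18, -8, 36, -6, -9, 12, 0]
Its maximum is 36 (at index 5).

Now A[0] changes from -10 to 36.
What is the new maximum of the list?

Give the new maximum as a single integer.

Old max = 36 (at index 5)
Change: A[0] -10 -> 36
Changed element was NOT the old max.
  New max = max(old_max, new_val) = max(36, 36) = 36

Answer: 36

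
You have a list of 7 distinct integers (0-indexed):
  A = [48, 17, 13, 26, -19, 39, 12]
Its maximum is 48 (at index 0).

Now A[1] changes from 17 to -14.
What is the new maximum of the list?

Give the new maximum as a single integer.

Old max = 48 (at index 0)
Change: A[1] 17 -> -14
Changed element was NOT the old max.
  New max = max(old_max, new_val) = max(48, -14) = 48

Answer: 48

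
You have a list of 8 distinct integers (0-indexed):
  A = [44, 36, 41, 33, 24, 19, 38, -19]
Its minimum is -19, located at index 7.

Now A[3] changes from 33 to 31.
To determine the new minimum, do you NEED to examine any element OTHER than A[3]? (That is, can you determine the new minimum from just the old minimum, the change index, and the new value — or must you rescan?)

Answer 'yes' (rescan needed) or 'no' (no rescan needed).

Old min = -19 at index 7
Change at index 3: 33 -> 31
Index 3 was NOT the min. New min = min(-19, 31). No rescan of other elements needed.
Needs rescan: no

Answer: no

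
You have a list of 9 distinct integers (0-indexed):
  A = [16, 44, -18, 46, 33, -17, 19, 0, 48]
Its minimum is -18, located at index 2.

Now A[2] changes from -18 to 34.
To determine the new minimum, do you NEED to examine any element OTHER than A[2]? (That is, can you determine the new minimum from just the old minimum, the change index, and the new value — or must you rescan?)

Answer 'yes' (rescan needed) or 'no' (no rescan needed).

Answer: yes

Derivation:
Old min = -18 at index 2
Change at index 2: -18 -> 34
Index 2 WAS the min and new value 34 > old min -18. Must rescan other elements to find the new min.
Needs rescan: yes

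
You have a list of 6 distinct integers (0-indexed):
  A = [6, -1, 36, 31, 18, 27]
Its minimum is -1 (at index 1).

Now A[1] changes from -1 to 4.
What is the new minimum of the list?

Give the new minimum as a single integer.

Answer: 4

Derivation:
Old min = -1 (at index 1)
Change: A[1] -1 -> 4
Changed element WAS the min. Need to check: is 4 still <= all others?
  Min of remaining elements: 6
  New min = min(4, 6) = 4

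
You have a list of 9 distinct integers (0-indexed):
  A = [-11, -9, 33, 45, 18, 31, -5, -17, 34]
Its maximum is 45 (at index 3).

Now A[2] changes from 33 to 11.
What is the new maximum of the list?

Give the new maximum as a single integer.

Answer: 45

Derivation:
Old max = 45 (at index 3)
Change: A[2] 33 -> 11
Changed element was NOT the old max.
  New max = max(old_max, new_val) = max(45, 11) = 45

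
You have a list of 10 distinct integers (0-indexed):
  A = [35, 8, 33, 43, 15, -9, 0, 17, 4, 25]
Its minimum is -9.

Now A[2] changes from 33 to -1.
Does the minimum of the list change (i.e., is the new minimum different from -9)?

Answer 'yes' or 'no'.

Old min = -9
Change: A[2] 33 -> -1
Changed element was NOT the min; min changes only if -1 < -9.
New min = -9; changed? no

Answer: no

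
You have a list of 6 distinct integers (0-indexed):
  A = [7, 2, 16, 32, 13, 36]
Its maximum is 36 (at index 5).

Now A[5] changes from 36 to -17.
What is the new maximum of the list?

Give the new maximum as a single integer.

Answer: 32

Derivation:
Old max = 36 (at index 5)
Change: A[5] 36 -> -17
Changed element WAS the max -> may need rescan.
  Max of remaining elements: 32
  New max = max(-17, 32) = 32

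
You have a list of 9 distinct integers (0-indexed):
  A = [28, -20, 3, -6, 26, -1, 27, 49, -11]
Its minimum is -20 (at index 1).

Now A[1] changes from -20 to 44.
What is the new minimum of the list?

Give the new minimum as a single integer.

Old min = -20 (at index 1)
Change: A[1] -20 -> 44
Changed element WAS the min. Need to check: is 44 still <= all others?
  Min of remaining elements: -11
  New min = min(44, -11) = -11

Answer: -11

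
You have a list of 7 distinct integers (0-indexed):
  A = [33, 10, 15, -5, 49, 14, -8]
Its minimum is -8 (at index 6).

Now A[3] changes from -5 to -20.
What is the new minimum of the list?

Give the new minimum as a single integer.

Answer: -20

Derivation:
Old min = -8 (at index 6)
Change: A[3] -5 -> -20
Changed element was NOT the old min.
  New min = min(old_min, new_val) = min(-8, -20) = -20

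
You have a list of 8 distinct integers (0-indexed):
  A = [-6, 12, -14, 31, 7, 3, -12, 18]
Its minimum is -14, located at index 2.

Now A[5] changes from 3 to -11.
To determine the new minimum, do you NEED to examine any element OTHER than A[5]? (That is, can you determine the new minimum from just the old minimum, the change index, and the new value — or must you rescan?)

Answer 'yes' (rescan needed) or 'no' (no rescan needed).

Old min = -14 at index 2
Change at index 5: 3 -> -11
Index 5 was NOT the min. New min = min(-14, -11). No rescan of other elements needed.
Needs rescan: no

Answer: no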